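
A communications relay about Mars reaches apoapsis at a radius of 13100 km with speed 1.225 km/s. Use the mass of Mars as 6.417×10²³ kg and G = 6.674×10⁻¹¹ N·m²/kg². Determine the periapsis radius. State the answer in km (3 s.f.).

periapsis radius ≈ 3900 km

μ = GM = 6.674×10⁻¹¹ × 6.417×10²³ = 4.283×10¹³ m³/s².
r_a = 1.310×10⁷ m.
Specific energy ε = v²/2 − μ/r = -2.519×10⁶ J/kg, so a = −μ/(2ε) = 8.501×10⁶ m.
The apsides satisfy r_p + r_a = 2a, so the periapsis radius is 2a − r_a = 3.902×10⁶ m = 3902.1 km.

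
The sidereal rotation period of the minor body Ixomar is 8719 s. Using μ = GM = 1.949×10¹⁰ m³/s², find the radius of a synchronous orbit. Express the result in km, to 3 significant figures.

r_sync ≈ 335 km

A synchronous orbit has period T, so by Kepler's third law a = (μT²/4π²)^(1/3).
μT²/4π² = 1.949×10¹⁰ × (8.719×10³)² / 39.48 = 3.753×10¹⁶ m³.
a = 3.348×10⁵ m = 334.81 km.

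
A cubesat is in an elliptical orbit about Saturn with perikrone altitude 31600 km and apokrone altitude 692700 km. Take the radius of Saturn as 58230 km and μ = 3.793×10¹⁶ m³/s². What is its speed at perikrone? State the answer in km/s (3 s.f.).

r_p = 58230 + 31600 = 89830 km = 8.9830×10⁷ m.
r_a = 58230 + 692700 = 750930 km = 7.5093×10⁸ m.
Semi-major axis a = (r_p + r_a)/2 = 4.2038×10⁵ km = 4.204×10⁸ m.
Vis-viva: v² = μ(2/r − 1/a) = 3.793×10¹⁶ × (2.226×10⁻⁸ − 2.379×10⁻⁹) = 7.543×10⁸ m²/s².
v = 27460 m/s = 27.46 km/s.

v ≈ 27.5 km/s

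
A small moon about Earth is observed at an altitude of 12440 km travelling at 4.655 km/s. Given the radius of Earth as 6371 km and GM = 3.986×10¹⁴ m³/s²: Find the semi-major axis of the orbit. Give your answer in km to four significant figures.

a ≈ 19250 km

r = 6371 + 12440 = 18811 km = 1.881×10⁷ m.
Vis-viva rearranged: 1/a = 2/r − v²/μ = 1.063×10⁻⁷ − 5.436×10⁻⁸ = 5.196×10⁻⁸ m⁻¹.
a = 1.925×10⁷ m = 19246 km.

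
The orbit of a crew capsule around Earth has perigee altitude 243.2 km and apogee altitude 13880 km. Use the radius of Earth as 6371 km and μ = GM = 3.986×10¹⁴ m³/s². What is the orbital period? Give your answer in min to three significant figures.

T ≈ 258 min

r_p = 6371 + 243.2 = 6614.2 km = 6.6142×10⁶ m.
r_a = 6371 + 13880 = 20251 km = 2.0251×10⁷ m.
Semi-major axis a = (r_p + r_a)/2 = (6614.2 + 20251)/2 = 13433 km = 1.343×10⁷ m.
By Kepler's third law T = 2π√(a³/μ) = 2π × 2.466×10³ = 1.549×10⁴ s.
= 258.2 min.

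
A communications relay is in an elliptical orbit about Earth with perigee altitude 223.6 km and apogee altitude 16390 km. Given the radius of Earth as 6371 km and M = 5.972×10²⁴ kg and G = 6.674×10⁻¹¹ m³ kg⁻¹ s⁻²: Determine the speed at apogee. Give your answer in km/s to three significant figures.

μ = GM = 6.674×10⁻¹¹ × 5.972×10²⁴ = 3.986×10¹⁴ m³/s².
r_p = 6371 + 223.6 = 6594.6 km = 6.5946×10⁶ m.
r_a = 6371 + 16390 = 22761 km = 2.2761×10⁷ m.
Semi-major axis a = (r_p + r_a)/2 = 14678 km = 1.468×10⁷ m.
Vis-viva: v² = μ(2/r − 1/a) = 3.986×10¹⁴ × (8.787×10⁻⁸ − 6.813×10⁻⁸) = 7.868×10⁶ m²/s².
v = 2805 m/s = 2.805 km/s.

v ≈ 2.80 km/s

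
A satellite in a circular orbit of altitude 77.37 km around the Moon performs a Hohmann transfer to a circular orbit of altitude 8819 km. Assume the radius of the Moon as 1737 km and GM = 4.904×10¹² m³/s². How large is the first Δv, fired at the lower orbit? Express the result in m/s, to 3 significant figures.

Δv ≈ 504 m/s

r₁ = 1737 + 77.37 = 1814.4 km = 1.8144×10⁶ m.
r₂ = 1737 + 8819 = 10556 km = 1.0556×10⁷ m.
Transfer ellipse a_t = (r₁ + r₂)/2 = 6.185×10⁶ m.
At r₁: circular v_c1 = √(μ/r₁) = 1644 m/s; transfer-perilune v_p = √[μ(2/r₁ − 1/a_t)] = 2148 m/s.
Δv₁ = v_p − v_c1 = 503.7 m/s.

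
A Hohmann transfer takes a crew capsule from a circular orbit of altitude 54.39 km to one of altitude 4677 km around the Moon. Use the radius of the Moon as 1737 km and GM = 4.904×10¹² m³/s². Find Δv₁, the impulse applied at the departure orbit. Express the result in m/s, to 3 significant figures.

Δv ≈ 414 m/s

r₁ = 1737 + 54.39 = 1791.4 km = 1.7914×10⁶ m.
r₂ = 1737 + 4677 = 6414.0 km = 6.4140×10⁶ m.
Transfer ellipse a_t = (r₁ + r₂)/2 = 4.103×10⁶ m.
At r₁: circular v_c1 = √(μ/r₁) = 1655 m/s; transfer-perilune v_p = √[μ(2/r₁ − 1/a_t)] = 2069 m/s.
Δv₁ = v_p − v_c1 = 414.2 m/s.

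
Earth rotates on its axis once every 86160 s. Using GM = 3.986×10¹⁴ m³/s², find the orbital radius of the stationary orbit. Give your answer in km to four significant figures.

r_sync ≈ 42160 km

A synchronous orbit has period T, so by Kepler's third law a = (μT²/4π²)^(1/3).
μT²/4π² = 3.986×10¹⁴ × (8.616×10⁴)² / 39.48 = 7.495×10²² m³.
a = 4.216×10⁷ m = 42163 km.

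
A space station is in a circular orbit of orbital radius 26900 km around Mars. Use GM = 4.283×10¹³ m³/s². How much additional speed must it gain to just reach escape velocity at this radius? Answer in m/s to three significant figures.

r = 26900 km = 2.690×10⁷ m.
Circular speed v_c = √(μ/r) = 1262 m/s.
Escape speed v_esc = √(2μ/r) = √2 × v_c = 1784 m/s.
Δv = v_esc − v_c = 522.7 m/s.

Δv ≈ 523 m/s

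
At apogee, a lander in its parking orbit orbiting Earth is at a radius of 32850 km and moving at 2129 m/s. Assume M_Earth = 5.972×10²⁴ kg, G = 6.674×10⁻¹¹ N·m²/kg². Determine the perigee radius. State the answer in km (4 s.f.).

perigee radius ≈ 7545 km

μ = GM = 6.674×10⁻¹¹ × 5.972×10²⁴ = 3.986×10¹⁴ m³/s².
r_a = 3.285×10⁷ m.
Specific energy ε = v²/2 − μ/r = -9.867×10⁶ J/kg, so a = −μ/(2ε) = 2.020×10⁷ m.
The apsides satisfy r_p + r_a = 2a, so the perigee radius is 2a − r_a = 7.545×10⁶ m = 7545.4 km.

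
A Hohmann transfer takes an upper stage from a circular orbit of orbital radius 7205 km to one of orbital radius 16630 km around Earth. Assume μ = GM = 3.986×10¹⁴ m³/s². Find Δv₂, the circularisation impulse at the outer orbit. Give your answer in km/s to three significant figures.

r₁ = 7205 km = 7.205×10⁶ m.
r₂ = 16630 km = 1.663×10⁷ m.
Transfer ellipse a_t = (r₁ + r₂)/2 = 1.192×10⁷ m.
At r₁: circular v_c1 = √(μ/r₁) = 7438 m/s; transfer-perigee v_p = √[μ(2/r₁ − 1/a_t)] = 8786 m/s.
At r₂: circular v_c2 = √(μ/r₂) = 4896 m/s; transfer-apogee v_a = √[μ(2/r₂ − 1/a_t)] = 3807 m/s.
Δv₂ = v_c2 − v_a = 1089 m/s.
= 1.089 km/s.

Δv ≈ 1.09 km/s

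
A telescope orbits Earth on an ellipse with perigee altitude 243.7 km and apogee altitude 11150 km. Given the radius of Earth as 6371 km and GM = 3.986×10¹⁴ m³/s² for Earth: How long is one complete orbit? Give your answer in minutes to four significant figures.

r_p = 6371 + 243.7 = 6614.7 km = 6.6147×10⁶ m.
r_a = 6371 + 11150 = 17521 km = 1.7521×10⁷ m.
Semi-major axis a = (r_p + r_a)/2 = (6614.7 + 17521)/2 = 12068 km = 1.207×10⁷ m.
By Kepler's third law T = 2π√(a³/μ) = 2π × 2.100×10³ = 1.319×10⁴ s.
= 219.9 minutes.

T ≈ 219.9 minutes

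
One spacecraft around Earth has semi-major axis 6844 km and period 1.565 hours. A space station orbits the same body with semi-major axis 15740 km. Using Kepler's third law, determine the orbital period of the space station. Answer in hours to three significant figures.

T₂ ≈ 5.46 hours

Kepler's third law: T² ∝ a³, so T₂ = T₁ (a₂/a₁)^(3/2).
a₂/a₁ = 2.300, (a₂/a₁)^(3/2) = 3.488.
T₂ = 1.565 × 3.488 = 5.458 hours.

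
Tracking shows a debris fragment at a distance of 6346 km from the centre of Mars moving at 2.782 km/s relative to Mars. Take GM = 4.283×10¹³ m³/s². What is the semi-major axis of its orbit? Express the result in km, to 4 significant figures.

r = 6.346×10⁶ m.
Specific orbital energy ε = v²/2 − μ/r = (2782)²/2 − 4.283×10¹³/6.346×10⁶ = -2.879×10⁶ J/kg.
Since ε = −μ/(2a), a = −μ/(2ε) = 7.437×10⁶ m = 7437.4 km.

a ≈ 7437 km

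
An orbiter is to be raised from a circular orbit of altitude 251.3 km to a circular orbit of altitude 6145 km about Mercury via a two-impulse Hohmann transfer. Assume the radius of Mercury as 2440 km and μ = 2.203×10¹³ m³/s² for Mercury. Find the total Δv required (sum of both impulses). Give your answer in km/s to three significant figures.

r₁ = 2440 + 251.3 = 2691.3 km = 2.6913×10⁶ m.
r₂ = 2440 + 6145 = 8585.0 km = 8.5850×10⁶ m.
Transfer ellipse a_t = (r₁ + r₂)/2 = 5.638×10⁶ m.
At r₁: circular v_c1 = √(μ/r₁) = 2861 m/s; transfer-periherm v_p = √[μ(2/r₁ − 1/a_t)] = 3530 m/s.
Δv₁ = v_p − v_c1 = 669.4 m/s.
At r₂: circular v_c2 = √(μ/r₂) = 1602 m/s; transfer-apoherm v_a = √[μ(2/r₂ − 1/a_t)] = 1107 m/s.
Δv₂ = v_c2 − v_a = 495.2 m/s.
Total Δv = Δv₁ + Δv₂ = 1165 m/s = 1.165 km/s.

Δv_total ≈ 1.16 km/s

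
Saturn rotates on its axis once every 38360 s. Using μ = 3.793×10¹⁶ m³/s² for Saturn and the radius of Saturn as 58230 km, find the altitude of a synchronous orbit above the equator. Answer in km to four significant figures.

h_sync ≈ 54000 km

A synchronous orbit has period T, so by Kepler's third law a = (μT²/4π²)^(1/3).
μT²/4π² = 3.793×10¹⁶ × (3.836×10⁴)² / 39.48 = 1.414×10²⁴ m³.
a = 1.122×10⁸ m = 1.1223×10⁵ km.
Altitude h = a − R = 1.1223×10⁵ − 58230 = 54005 km.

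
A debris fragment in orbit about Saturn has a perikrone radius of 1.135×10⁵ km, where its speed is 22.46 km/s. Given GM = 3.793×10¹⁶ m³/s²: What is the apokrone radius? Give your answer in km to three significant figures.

r_p = 1.135×10⁸ m.
Specific energy ε = v²/2 − μ/r = -8.196×10⁷ J/kg, so a = −μ/(2ε) = 2.314×10⁸ m.
The apsides satisfy r_p + r_a = 2a, so the apokrone radius is 2a − r_p = 3.493×10⁸ m = 3.4929×10⁵ km.

apokrone radius ≈ 3.49×10⁵ km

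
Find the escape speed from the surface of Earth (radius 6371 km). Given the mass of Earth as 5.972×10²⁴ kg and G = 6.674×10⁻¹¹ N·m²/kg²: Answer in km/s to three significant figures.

μ = GM = 6.674×10⁻¹¹ × 5.972×10²⁴ = 3.986×10¹⁴ m³/s².
r = R = 6.371×10⁶ m.
Escape speed v_esc = √(2μ/r) = √(2 × 3.986×10¹⁴ / 6.371×10⁶) = √(1.251×10⁸) = 11190 m/s.
= 11.19 km/s.

v_esc ≈ 11.2 km/s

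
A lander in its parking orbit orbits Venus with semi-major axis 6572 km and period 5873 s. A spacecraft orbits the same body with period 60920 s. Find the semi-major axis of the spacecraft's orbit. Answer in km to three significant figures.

a₂ ≈ 31300 km

Kepler's third law: a³ ∝ T², so a₂ = a₁ (T₂/T₁)^(2/3).
T₂/T₁ = 10.37, (T₂/T₁)^(2/3) = 4.756.
a₂ = 6572 × 4.756 = 31260 km.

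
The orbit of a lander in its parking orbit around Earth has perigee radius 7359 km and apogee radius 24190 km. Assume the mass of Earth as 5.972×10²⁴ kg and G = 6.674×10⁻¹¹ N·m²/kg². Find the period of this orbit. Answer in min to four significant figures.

T ≈ 328.6 min

μ = GM = 6.674×10⁻¹¹ × 5.972×10²⁴ = 3.986×10¹⁴ m³/s².
Semi-major axis a = (r_p + r_a)/2 = (7359.0 + 24190)/2 = 15774 km = 1.577×10⁷ m.
By Kepler's third law T = 2π√(a³/μ) = 2π × 3.138×10³ = 1.972×10⁴ s.
= 328.6 min.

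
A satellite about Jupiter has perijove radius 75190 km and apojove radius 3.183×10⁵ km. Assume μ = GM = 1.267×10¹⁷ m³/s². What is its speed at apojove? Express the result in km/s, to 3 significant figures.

Semi-major axis a = (r_p + r_a)/2 = 1.9674×10⁵ km = 1.967×10⁸ m.
Vis-viva: v² = μ(2/r − 1/a) = 1.267×10¹⁷ × (6.283×10⁻⁹ − 5.083×10⁻⁹) = 1.521×10⁸ m²/s².
v = 12330 m/s = 12.33 km/s.

v ≈ 12.3 km/s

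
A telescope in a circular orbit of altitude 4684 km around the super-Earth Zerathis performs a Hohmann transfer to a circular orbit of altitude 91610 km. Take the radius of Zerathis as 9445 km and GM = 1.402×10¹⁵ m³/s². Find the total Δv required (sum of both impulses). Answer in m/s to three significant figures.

r₁ = 9445 + 4684 = 14129 km = 1.4129×10⁷ m.
r₂ = 9445 + 91610 = 101060 km = 1.0106×10⁸ m.
Transfer ellipse a_t = (r₁ + r₂)/2 = 5.759×10⁷ m.
At r₁: circular v_c1 = √(μ/r₁) = 9961 m/s; transfer-periapsis v_p = √[μ(2/r₁ − 1/a_t)] = 13200 m/s.
Δv₁ = v_p − v_c1 = 3234 m/s.
At r₂: circular v_c2 = √(μ/r₂) = 3725 m/s; transfer-apoapsis v_a = √[μ(2/r₂ − 1/a_t)] = 1845 m/s.
Δv₂ = v_c2 − v_a = 1880 m/s.
Total Δv = Δv₁ + Δv₂ = 5114 m/s.

Δv_total ≈ 5110 m/s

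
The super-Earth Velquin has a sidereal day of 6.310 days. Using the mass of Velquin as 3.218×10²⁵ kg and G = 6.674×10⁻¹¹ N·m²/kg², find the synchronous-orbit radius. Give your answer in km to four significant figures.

r_sync ≈ 2.529×10⁵ km

μ = GM = 6.674×10⁻¹¹ × 3.218×10²⁵ = 2.148×10¹⁵ m³/s².
T = 6.310 days = 5.452×10⁵ s.
A synchronous orbit has period T, so by Kepler's third law a = (μT²/4π²)^(1/3).
μT²/4π² = 2.148×10¹⁵ × (5.452×10⁵)² / 39.48 = 1.617×10²⁵ m³.
a = 2.529×10⁸ m = 2.5287×10⁵ km.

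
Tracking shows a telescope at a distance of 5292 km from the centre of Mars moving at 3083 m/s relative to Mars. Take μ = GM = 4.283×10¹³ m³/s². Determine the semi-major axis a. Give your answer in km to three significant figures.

a ≈ 6410 km

r = 5.292×10⁶ m.
Specific orbital energy ε = v²/2 − μ/r = (3083)²/2 − 4.283×10¹³/5.292×10⁶ = -3.341×10⁶ J/kg.
Since ε = −μ/(2a), a = −μ/(2ε) = 6.410×10⁶ m = 6409.9 km.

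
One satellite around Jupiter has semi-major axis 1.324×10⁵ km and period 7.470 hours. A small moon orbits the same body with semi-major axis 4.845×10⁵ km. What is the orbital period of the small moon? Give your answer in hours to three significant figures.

Kepler's third law: T² ∝ a³, so T₂ = T₁ (a₂/a₁)^(3/2).
a₂/a₁ = 3.659, (a₂/a₁)^(3/2) = 7.000.
T₂ = 7.470 × 7.000 = 52.29 hours.

T₂ ≈ 52.3 hours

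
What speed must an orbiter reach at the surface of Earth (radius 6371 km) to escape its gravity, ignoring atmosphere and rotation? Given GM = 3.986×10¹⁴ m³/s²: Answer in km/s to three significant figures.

v_esc ≈ 11.2 km/s

r = R = 6.371×10⁶ m.
Escape speed v_esc = √(2μ/r) = √(2 × 3.986×10¹⁴ / 6.371×10⁶) = √(1.251×10⁸) = 11190 m/s.
= 11.19 km/s.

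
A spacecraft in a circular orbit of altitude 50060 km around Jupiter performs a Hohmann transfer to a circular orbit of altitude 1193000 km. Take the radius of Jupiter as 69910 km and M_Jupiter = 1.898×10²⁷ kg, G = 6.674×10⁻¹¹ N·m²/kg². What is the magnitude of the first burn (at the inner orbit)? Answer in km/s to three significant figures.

Δv ≈ 11.4 km/s

μ = GM = 6.674×10⁻¹¹ × 1.898×10²⁷ = 1.267×10¹⁷ m³/s².
r₁ = 69910 + 50060 = 119970 km = 1.1997×10⁸ m.
r₂ = 69910 + 1193000 = 1262900 km = 1.2629×10⁹ m.
Transfer ellipse a_t = (r₁ + r₂)/2 = 6.914×10⁸ m.
At r₁: circular v_c1 = √(μ/r₁) = 32490 m/s; transfer-perijove v_p = √[μ(2/r₁ − 1/a_t)] = 43920 m/s.
Δv₁ = v_p − v_c1 = 11420 m/s.
= 11.42 km/s.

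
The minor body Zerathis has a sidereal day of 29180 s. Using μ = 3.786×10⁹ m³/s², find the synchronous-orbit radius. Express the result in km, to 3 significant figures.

r_sync ≈ 434 km

A synchronous orbit has period T, so by Kepler's third law a = (μT²/4π²)^(1/3).
μT²/4π² = 3.786×10⁹ × (2.918×10⁴)² / 39.48 = 8.166×10¹⁶ m³.
a = 4.338×10⁵ m = 433.84 km.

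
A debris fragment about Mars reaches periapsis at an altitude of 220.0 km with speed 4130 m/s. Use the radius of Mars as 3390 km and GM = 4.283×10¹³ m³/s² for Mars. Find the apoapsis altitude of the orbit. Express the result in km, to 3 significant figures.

r_p = 3390 + 220.0 = 3610.0 km = 3.610×10⁶ m.
Specific energy ε = v²/2 − μ/r = -3.336×10⁶ J/kg, so a = −μ/(2ε) = 6.420×10⁶ m.
The apsides satisfy r_p + r_a = 2a, so the apoapsis radius is 2a − r_p = 9.229×10⁶ m = 9229.4 km.
Apoapsis altitude = 9229.4 − 3390 = 5839.4 km.

apoapsis altitude ≈ 5840 km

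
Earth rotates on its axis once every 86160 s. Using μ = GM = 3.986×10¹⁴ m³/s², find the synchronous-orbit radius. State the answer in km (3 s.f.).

r_sync ≈ 42200 km

A synchronous orbit has period T, so by Kepler's third law a = (μT²/4π²)^(1/3).
μT²/4π² = 3.986×10¹⁴ × (8.616×10⁴)² / 39.48 = 7.495×10²² m³.
a = 4.216×10⁷ m = 42163 km.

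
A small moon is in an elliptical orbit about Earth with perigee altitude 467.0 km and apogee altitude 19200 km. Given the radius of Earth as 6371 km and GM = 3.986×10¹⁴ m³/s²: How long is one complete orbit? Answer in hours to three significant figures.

r_p = 6371 + 467.0 = 6838.0 km = 6.8380×10⁶ m.
r_a = 6371 + 19200 = 25571 km = 2.5571×10⁷ m.
Semi-major axis a = (r_p + r_a)/2 = (6838.0 + 25571)/2 = 16204 km = 1.620×10⁷ m.
By Kepler's third law T = 2π√(a³/μ) = 2π × 3.267×10³ = 2.053×10⁴ s.
= 5.702 hours.

T ≈ 5.70 hours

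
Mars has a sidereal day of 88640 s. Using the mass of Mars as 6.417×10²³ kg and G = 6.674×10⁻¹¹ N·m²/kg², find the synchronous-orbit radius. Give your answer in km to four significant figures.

μ = GM = 6.674×10⁻¹¹ × 6.417×10²³ = 4.283×10¹³ m³/s².
A synchronous orbit has period T, so by Kepler's third law a = (μT²/4π²)^(1/3).
μT²/4π² = 4.283×10¹³ × (8.864×10⁴)² / 39.48 = 8.524×10²¹ m³.
a = 2.043×10⁷ m = 20427 km.

r_sync ≈ 20430 km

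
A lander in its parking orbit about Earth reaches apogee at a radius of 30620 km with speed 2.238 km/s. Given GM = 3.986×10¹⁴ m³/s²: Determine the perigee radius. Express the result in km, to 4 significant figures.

r_a = 3.062×10⁷ m.
Specific energy ε = v²/2 − μ/r = -1.051×10⁷ J/kg, so a = −μ/(2ε) = 1.896×10⁷ m.
The apsides satisfy r_p + r_a = 2a, so the perigee radius is 2a − r_a = 7.294×10⁶ m = 7293.8 km.

perigee radius ≈ 7294 km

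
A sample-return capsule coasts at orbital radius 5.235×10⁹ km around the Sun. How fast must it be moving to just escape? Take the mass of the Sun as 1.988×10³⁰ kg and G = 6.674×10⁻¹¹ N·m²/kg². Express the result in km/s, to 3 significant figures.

v_esc ≈ 7.12 km/s

μ = GM = 6.674×10⁻¹¹ × 1.988×10³⁰ = 1.327×10²⁰ m³/s².
r = 5.235×10⁹ km = 5.235×10¹² m.
Escape speed v_esc = √(2μ/r) = √(2 × 1.327×10²⁰ / 5.235×10¹²) = √(5.069×10⁷) = 7120 m/s.
= 7.120 km/s.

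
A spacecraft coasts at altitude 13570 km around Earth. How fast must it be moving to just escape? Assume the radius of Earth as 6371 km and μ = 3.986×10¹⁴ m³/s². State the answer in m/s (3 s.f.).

v_esc ≈ 6320 m/s

r = 6371 + 13570 = 19941 km = 1.9941×10⁷ m.
Escape speed v_esc = √(2μ/r) = √(2 × 3.986×10¹⁴ / 1.994×10⁷) = √(3.998×10⁷) = 6323 m/s.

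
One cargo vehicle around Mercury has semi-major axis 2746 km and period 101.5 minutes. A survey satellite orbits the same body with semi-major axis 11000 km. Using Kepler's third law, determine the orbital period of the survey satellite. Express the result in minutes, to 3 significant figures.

T₂ ≈ 814 minutes

Kepler's third law: T² ∝ a³, so T₂ = T₁ (a₂/a₁)^(3/2).
a₂/a₁ = 4.006, (a₂/a₁)^(3/2) = 8.017.
T₂ = 101.5 × 8.017 = 813.8 minutes.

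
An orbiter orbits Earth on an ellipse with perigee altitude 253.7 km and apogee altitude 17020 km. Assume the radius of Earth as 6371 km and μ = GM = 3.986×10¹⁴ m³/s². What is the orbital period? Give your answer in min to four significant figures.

T ≈ 305.0 min

r_p = 6371 + 253.7 = 6624.7 km = 6.6247×10⁶ m.
r_a = 6371 + 17020 = 23391 km = 2.3391×10⁷ m.
Semi-major axis a = (r_p + r_a)/2 = (6624.7 + 23391)/2 = 15008 km = 1.501×10⁷ m.
By Kepler's third law T = 2π√(a³/μ) = 2π × 2.912×10³ = 1.830×10⁴ s.
= 305.0 min.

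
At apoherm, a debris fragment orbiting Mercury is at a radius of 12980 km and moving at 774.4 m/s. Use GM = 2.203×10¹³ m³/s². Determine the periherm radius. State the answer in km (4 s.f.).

r_a = 1.298×10⁷ m.
Specific energy ε = v²/2 − μ/r = -1.397×10⁶ J/kg, so a = −μ/(2ε) = 7.883×10⁶ m.
The apsides satisfy r_p + r_a = 2a, so the periherm radius is 2a − r_a = 2.785×10⁶ m = 2785.2 km.

periherm radius ≈ 2785 km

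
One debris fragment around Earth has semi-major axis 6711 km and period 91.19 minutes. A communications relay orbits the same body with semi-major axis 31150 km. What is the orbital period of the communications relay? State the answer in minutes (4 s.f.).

T₂ ≈ 911.9 minutes

Kepler's third law: T² ∝ a³, so T₂ = T₁ (a₂/a₁)^(3/2).
a₂/a₁ = 4.642, (a₂/a₁)^(3/2) = 10.00.
T₂ = 91.19 × 10.00 = 911.9 minutes.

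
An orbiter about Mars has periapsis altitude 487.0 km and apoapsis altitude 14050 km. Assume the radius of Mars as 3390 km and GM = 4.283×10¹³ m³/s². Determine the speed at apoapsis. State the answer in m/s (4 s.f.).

r_p = 3390 + 487.0 = 3877.0 km = 3.8770×10⁶ m.
r_a = 3390 + 14050 = 17440 km = 1.7440×10⁷ m.
Semi-major axis a = (r_p + r_a)/2 = 10658 km = 1.066×10⁷ m.
Vis-viva: v² = μ(2/r − 1/a) = 4.283×10¹³ × (1.147×10⁻⁷ − 9.382×10⁻⁸) = 8.933×10⁵ m²/s².
v = 945.1 m/s.

v ≈ 945.1 m/s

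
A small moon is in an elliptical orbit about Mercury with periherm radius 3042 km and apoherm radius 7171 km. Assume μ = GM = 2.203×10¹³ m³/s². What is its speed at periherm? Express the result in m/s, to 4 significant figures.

v ≈ 3189 m/s

Semi-major axis a = (r_p + r_a)/2 = 5106.5 km = 5.106×10⁶ m.
Vis-viva: v² = μ(2/r − 1/a) = 2.203×10¹³ × (6.575×10⁻⁷ − 1.958×10⁻⁷) = 1.017×10⁷ m²/s².
v = 3189 m/s.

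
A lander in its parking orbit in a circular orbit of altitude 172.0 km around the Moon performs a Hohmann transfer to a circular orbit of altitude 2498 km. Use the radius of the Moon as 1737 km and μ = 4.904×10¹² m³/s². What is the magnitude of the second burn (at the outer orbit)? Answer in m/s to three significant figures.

Δv ≈ 228 m/s

r₁ = 1737 + 172.0 = 1909.0 km = 1.9090×10⁶ m.
r₂ = 1737 + 2498 = 4235.0 km = 4.2350×10⁶ m.
Transfer ellipse a_t = (r₁ + r₂)/2 = 3.072×10⁶ m.
At r₁: circular v_c1 = √(μ/r₁) = 1603 m/s; transfer-perilune v_p = √[μ(2/r₁ − 1/a_t)] = 1882 m/s.
At r₂: circular v_c2 = √(μ/r₂) = 1076 m/s; transfer-apolune v_a = √[μ(2/r₂ − 1/a_t)] = 848.3 m/s.
Δv₂ = v_c2 − v_a = 227.8 m/s.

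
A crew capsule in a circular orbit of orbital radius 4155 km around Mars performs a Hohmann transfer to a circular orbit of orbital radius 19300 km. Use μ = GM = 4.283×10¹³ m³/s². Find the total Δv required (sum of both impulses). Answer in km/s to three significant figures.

r₁ = 4155 km = 4.155×10⁶ m.
r₂ = 19300 km = 1.930×10⁷ m.
Transfer ellipse a_t = (r₁ + r₂)/2 = 1.173×10⁷ m.
At r₁: circular v_c1 = √(μ/r₁) = 3211 m/s; transfer-periapsis v_p = √[μ(2/r₁ − 1/a_t)] = 4119 m/s.
Δv₁ = v_p − v_c1 = 908.1 m/s.
At r₂: circular v_c2 = √(μ/r₂) = 1490 m/s; transfer-apoapsis v_a = √[μ(2/r₂ − 1/a_t)] = 886.7 m/s.
Δv₂ = v_c2 − v_a = 603.0 m/s.
Total Δv = Δv₁ + Δv₂ = 1511 m/s = 1.511 km/s.

Δv_total ≈ 1.51 km/s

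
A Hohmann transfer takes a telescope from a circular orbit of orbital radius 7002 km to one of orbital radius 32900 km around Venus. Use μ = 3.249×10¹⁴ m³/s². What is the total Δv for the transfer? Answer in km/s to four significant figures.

Δv_total ≈ 3.216 km/s

r₁ = 7002 km = 7.002×10⁶ m.
r₂ = 32900 km = 3.290×10⁷ m.
Transfer ellipse a_t = (r₁ + r₂)/2 = 1.995×10⁷ m.
At r₁: circular v_c1 = √(μ/r₁) = 6812 m/s; transfer-periapsis v_p = √[μ(2/r₁ − 1/a_t)] = 8747 m/s.
Δv₁ = v_p − v_c1 = 1936 m/s.
At r₂: circular v_c2 = √(μ/r₂) = 3143 m/s; transfer-apoapsis v_a = √[μ(2/r₂ − 1/a_t)] = 1862 m/s.
Δv₂ = v_c2 − v_a = 1281 m/s.
Total Δv = Δv₁ + Δv₂ = 3216 m/s = 3.216 km/s.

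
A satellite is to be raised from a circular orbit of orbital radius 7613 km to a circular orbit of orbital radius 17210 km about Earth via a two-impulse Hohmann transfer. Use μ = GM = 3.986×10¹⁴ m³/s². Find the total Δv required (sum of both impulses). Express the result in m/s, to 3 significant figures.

Δv_total ≈ 2330 m/s

r₁ = 7613 km = 7.613×10⁶ m.
r₂ = 17210 km = 1.721×10⁷ m.
Transfer ellipse a_t = (r₁ + r₂)/2 = 1.241×10⁷ m.
At r₁: circular v_c1 = √(μ/r₁) = 7236 m/s; transfer-perigee v_p = √[μ(2/r₁ − 1/a_t)] = 8521 m/s.
Δv₁ = v_p − v_c1 = 1285 m/s.
At r₂: circular v_c2 = √(μ/r₂) = 4813 m/s; transfer-apogee v_a = √[μ(2/r₂ − 1/a_t)] = 3769 m/s.
Δv₂ = v_c2 − v_a = 1043 m/s.
Total Δv = Δv₁ + Δv₂ = 2328 m/s.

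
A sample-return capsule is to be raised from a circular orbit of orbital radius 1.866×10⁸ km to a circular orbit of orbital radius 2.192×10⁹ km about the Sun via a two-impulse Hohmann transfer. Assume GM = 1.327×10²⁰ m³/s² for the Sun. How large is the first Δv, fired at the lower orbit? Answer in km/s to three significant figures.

r₁ = 1.866×10⁸ km = 1.866×10¹¹ m.
r₂ = 2.192×10⁹ km = 2.192×10¹² m.
Transfer ellipse a_t = (r₁ + r₂)/2 = 1.189×10¹² m.
At r₁: circular v_c1 = √(μ/r₁) = 26670 m/s; transfer-perihelion v_p = √[μ(2/r₁ − 1/a_t)] = 36200 m/s.
Δv₁ = v_p − v_c1 = 9536 m/s.
= 9.536 km/s.

Δv ≈ 9.54 km/s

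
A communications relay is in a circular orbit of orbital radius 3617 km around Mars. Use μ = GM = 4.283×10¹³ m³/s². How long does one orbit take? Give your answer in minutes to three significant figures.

T ≈ 110 minutes

r = 3617 km = 3.617×10⁶ m.
Kepler's third law: T = 2π√(r³/μ) = 2π√((3.617×10⁶)³ / 4.283×10¹³).
r³/μ = 1.105×10⁶ s², so T = 2π × 1.051×10³ = 6.604×10³ s.
Converting: 6.604×10³ s ÷ 60.00 = 110.1 minutes.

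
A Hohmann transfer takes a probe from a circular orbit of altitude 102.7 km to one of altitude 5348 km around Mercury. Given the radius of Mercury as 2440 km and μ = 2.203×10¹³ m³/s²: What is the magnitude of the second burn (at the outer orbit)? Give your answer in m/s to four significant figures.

r₁ = 2440 + 102.7 = 2542.7 km = 2.5427×10⁶ m.
r₂ = 2440 + 5348 = 7788.0 km = 7.7880×10⁶ m.
Transfer ellipse a_t = (r₁ + r₂)/2 = 5.165×10⁶ m.
At r₁: circular v_c1 = √(μ/r₁) = 2943 m/s; transfer-periherm v_p = √[μ(2/r₁ − 1/a_t)] = 3614 m/s.
At r₂: circular v_c2 = √(μ/r₂) = 1682 m/s; transfer-apoherm v_a = √[μ(2/r₂ − 1/a_t)] = 1180 m/s.
Δv₂ = v_c2 − v_a = 501.9 m/s.

Δv ≈ 501.9 m/s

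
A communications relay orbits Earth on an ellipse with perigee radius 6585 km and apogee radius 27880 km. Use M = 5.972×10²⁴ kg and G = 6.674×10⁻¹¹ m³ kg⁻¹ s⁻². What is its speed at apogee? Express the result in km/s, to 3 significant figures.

v ≈ 2.34 km/s

μ = GM = 6.674×10⁻¹¹ × 5.972×10²⁴ = 3.986×10¹⁴ m³/s².
Semi-major axis a = (r_p + r_a)/2 = 17232 km = 1.723×10⁷ m.
Vis-viva: v² = μ(2/r − 1/a) = 3.986×10¹⁴ × (7.174×10⁻⁸ − 5.803×10⁻⁸) = 5.463×10⁶ m²/s².
v = 2337 m/s = 2.337 km/s.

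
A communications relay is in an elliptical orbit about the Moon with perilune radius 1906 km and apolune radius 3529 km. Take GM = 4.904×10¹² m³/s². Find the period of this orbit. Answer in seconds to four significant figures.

Semi-major axis a = (r_p + r_a)/2 = (1906.0 + 3529.0)/2 = 2717.5 km = 2.718×10⁶ m.
By Kepler's third law T = 2π√(a³/μ) = 2π × 2.023×10³ = 1.271×10⁴ s.

T ≈ 12710 seconds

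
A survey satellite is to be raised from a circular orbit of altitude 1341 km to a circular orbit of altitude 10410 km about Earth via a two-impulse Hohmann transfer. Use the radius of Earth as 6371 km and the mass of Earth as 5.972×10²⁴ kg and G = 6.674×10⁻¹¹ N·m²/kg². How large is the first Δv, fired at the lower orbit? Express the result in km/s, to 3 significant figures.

Δv ≈ 1.23 km/s

μ = GM = 6.674×10⁻¹¹ × 5.972×10²⁴ = 3.986×10¹⁴ m³/s².
r₁ = 6371 + 1341 = 7712.0 km = 7.7120×10⁶ m.
r₂ = 6371 + 10410 = 16781 km = 1.6781×10⁷ m.
Transfer ellipse a_t = (r₁ + r₂)/2 = 1.225×10⁷ m.
At r₁: circular v_c1 = √(μ/r₁) = 7189 m/s; transfer-perigee v_p = √[μ(2/r₁ − 1/a_t)] = 8415 m/s.
Δv₁ = v_p − v_c1 = 1226 m/s.
= 1.226 km/s.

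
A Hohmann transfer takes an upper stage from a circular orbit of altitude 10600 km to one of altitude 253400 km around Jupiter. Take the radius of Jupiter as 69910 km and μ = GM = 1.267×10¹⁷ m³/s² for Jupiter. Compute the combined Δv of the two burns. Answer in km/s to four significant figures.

r₁ = 69910 + 10600 = 80510 km = 8.0510×10⁷ m.
r₂ = 69910 + 253400 = 323310 km = 3.2331×10⁸ m.
Transfer ellipse a_t = (r₁ + r₂)/2 = 2.019×10⁸ m.
At r₁: circular v_c1 = √(μ/r₁) = 39670 m/s; transfer-perijove v_p = √[μ(2/r₁ − 1/a_t)] = 50200 m/s.
Δv₁ = v_p − v_c1 = 10530 m/s.
At r₂: circular v_c2 = √(μ/r₂) = 19800 m/s; transfer-apojove v_a = √[μ(2/r₂ − 1/a_t)] = 12500 m/s.
Δv₂ = v_c2 − v_a = 7296 m/s.
Total Δv = Δv₁ + Δv₂ = 17820 m/s = 17.82 km/s.

Δv_total ≈ 17.82 km/s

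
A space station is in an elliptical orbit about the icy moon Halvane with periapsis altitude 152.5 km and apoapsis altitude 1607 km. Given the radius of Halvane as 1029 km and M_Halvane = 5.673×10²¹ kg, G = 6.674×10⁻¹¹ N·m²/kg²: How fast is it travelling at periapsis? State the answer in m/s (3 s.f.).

v ≈ 665 m/s

μ = GM = 6.674×10⁻¹¹ × 5.673×10²¹ = 3.786×10¹¹ m³/s².
r_p = 1029 + 152.5 = 1181.5 km = 1.1815×10⁶ m.
r_a = 1029 + 1607 = 2636.0 km = 2.6360×10⁶ m.
Semi-major axis a = (r_p + r_a)/2 = 1908.8 km = 1.909×10⁶ m.
Vis-viva: v² = μ(2/r − 1/a) = 3.786×10¹¹ × (1.693×10⁻⁶ − 5.239×10⁻⁷) = 4.425×10⁵ m²/s².
v = 665.2 m/s.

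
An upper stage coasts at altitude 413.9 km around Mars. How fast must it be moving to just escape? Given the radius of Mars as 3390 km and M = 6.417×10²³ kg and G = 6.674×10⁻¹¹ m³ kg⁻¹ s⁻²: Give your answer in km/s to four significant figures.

v_esc ≈ 4.745 km/s

μ = GM = 6.674×10⁻¹¹ × 6.417×10²³ = 4.283×10¹³ m³/s².
r = 3390 + 413.9 = 3803.9 km = 3.8039×10⁶ m.
Escape speed v_esc = √(2μ/r) = √(2 × 4.283×10¹³ / 3.804×10⁶) = √(2.252×10⁷) = 4745 m/s.
= 4.745 km/s.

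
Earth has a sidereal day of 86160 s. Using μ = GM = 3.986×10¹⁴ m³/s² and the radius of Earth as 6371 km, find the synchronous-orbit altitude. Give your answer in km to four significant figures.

A synchronous orbit has period T, so by Kepler's third law a = (μT²/4π²)^(1/3).
μT²/4π² = 3.986×10¹⁴ × (8.616×10⁴)² / 39.48 = 7.495×10²² m³.
a = 4.216×10⁷ m = 42163 km.
Altitude h = a − R = 42163 − 6371 = 35792 km.

h_sync ≈ 35790 km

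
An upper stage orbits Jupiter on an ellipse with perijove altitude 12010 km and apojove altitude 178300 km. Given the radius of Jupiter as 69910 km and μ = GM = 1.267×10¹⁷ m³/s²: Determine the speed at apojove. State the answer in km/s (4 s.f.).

r_p = 69910 + 12010 = 81920 km = 8.1920×10⁷ m.
r_a = 69910 + 178300 = 248210 km = 2.4821×10⁸ m.
Semi-major axis a = (r_p + r_a)/2 = 1.6506×10⁵ km = 1.651×10⁸ m.
Vis-viva: v² = μ(2/r − 1/a) = 1.267×10¹⁷ × (8.058×10⁻⁹ − 6.058×10⁻⁹) = 2.533×10⁸ m²/s².
v = 15920 m/s = 15.92 km/s.

v ≈ 15.92 km/s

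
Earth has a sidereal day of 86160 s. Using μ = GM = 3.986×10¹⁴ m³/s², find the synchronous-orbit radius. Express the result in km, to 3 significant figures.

r_sync ≈ 42200 km

A synchronous orbit has period T, so by Kepler's third law a = (μT²/4π²)^(1/3).
μT²/4π² = 3.986×10¹⁴ × (8.616×10⁴)² / 39.48 = 7.495×10²² m³.
a = 4.216×10⁷ m = 42163 km.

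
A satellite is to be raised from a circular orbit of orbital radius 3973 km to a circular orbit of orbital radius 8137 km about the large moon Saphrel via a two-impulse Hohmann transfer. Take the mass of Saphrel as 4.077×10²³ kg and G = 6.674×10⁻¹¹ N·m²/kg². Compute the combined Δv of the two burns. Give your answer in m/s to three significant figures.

μ = GM = 6.674×10⁻¹¹ × 4.077×10²³ = 2.721×10¹³ m³/s².
r₁ = 3973 km = 3.973×10⁶ m.
r₂ = 8137 km = 8.137×10⁶ m.
Transfer ellipse a_t = (r₁ + r₂)/2 = 6.055×10⁶ m.
At r₁: circular v_c1 = √(μ/r₁) = 2617 m/s; transfer-periapsis v_p = √[μ(2/r₁ − 1/a_t)] = 3034 m/s.
Δv₁ = v_p − v_c1 = 416.7 m/s.
At r₂: circular v_c2 = √(μ/r₂) = 1829 m/s; transfer-apoapsis v_a = √[μ(2/r₂ − 1/a_t)] = 1481 m/s.
Δv₂ = v_c2 − v_a = 347.4 m/s.
Total Δv = Δv₁ + Δv₂ = 764.1 m/s.

Δv_total ≈ 764 m/s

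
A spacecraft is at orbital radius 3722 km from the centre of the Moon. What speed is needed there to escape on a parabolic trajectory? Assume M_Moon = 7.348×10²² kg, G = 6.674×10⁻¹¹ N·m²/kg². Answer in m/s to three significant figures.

μ = GM = 6.674×10⁻¹¹ × 7.348×10²² = 4.904×10¹² m³/s².
r = 3722 km = 3.722×10⁶ m.
Escape speed v_esc = √(2μ/r) = √(2 × 4.904×10¹² / 3.722×10⁶) = √(2.635×10⁶) = 1623 m/s.

v_esc ≈ 1620 m/s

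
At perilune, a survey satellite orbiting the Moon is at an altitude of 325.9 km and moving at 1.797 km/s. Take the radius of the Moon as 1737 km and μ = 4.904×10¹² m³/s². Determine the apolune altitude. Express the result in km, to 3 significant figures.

r_p = 1737 + 325.9 = 2062.9 km = 2.063×10⁶ m.
Specific energy ε = v²/2 − μ/r = -7.626×10⁵ J/kg, so a = −μ/(2ε) = 3.215×10⁶ m.
The apsides satisfy r_p + r_a = 2a, so the apolune radius is 2a − r_p = 4.367×10⁶ m = 4367.5 km.
Apolune altitude = 4367.5 − 1737 = 2630.5 km.

apolune altitude ≈ 2630 km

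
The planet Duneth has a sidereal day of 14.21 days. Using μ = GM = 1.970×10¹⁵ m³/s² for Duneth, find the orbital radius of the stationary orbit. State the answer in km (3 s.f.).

r_sync ≈ 4.22×10⁵ km

T = 14.21 days = 1.228×10⁶ s.
A synchronous orbit has period T, so by Kepler's third law a = (μT²/4π²)^(1/3).
μT²/4π² = 1.970×10¹⁵ × (1.228×10⁶)² / 39.48 = 7.522×10²⁵ m³.
a = 4.221×10⁸ m = 4.2212×10⁵ km.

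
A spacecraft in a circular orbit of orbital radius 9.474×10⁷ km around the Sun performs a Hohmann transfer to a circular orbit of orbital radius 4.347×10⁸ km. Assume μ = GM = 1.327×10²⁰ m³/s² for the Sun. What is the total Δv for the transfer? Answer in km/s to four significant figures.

r₁ = 9.474×10⁷ km = 9.474×10¹⁰ m.
r₂ = 4.347×10⁸ km = 4.347×10¹¹ m.
Transfer ellipse a_t = (r₁ + r₂)/2 = 2.647×10¹¹ m.
At r₁: circular v_c1 = √(μ/r₁) = 37430 m/s; transfer-perihelion v_p = √[μ(2/r₁ − 1/a_t)] = 47960 m/s.
Δv₁ = v_p − v_c1 = 10530 m/s.
At r₂: circular v_c2 = √(μ/r₂) = 17470 m/s; transfer-aphelion v_a = √[μ(2/r₂ − 1/a_t)] = 10450 m/s.
Δv₂ = v_c2 − v_a = 7020 m/s.
Total Δv = Δv₁ + Δv₂ = 17550 m/s = 17.55 km/s.

Δv_total ≈ 17.55 km/s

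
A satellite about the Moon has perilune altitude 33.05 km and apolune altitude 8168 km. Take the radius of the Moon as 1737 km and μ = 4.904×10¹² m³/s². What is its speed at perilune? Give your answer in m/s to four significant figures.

v ≈ 2168 m/s

r_p = 1737 + 33.05 = 1770.0 km = 1.7700×10⁶ m.
r_a = 1737 + 8168 = 9905.0 km = 9.9050×10⁶ m.
Semi-major axis a = (r_p + r_a)/2 = 5837.5 km = 5.838×10⁶ m.
Vis-viva: v² = μ(2/r − 1/a) = 4.904×10¹² × (1.130×10⁻⁶ − 1.713×10⁻⁷) = 4.701×10⁶ m²/s².
v = 2168 m/s.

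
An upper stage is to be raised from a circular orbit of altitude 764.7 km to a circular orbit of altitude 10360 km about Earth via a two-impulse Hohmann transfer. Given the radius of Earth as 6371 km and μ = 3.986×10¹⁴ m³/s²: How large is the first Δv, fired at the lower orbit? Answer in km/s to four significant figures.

r₁ = 6371 + 764.7 = 7135.7 km = 7.1357×10⁶ m.
r₂ = 6371 + 10360 = 16731 km = 1.6731×10⁷ m.
Transfer ellipse a_t = (r₁ + r₂)/2 = 1.193×10⁷ m.
At r₁: circular v_c1 = √(μ/r₁) = 7474 m/s; transfer-perigee v_p = √[μ(2/r₁ − 1/a_t)] = 8850 m/s.
Δv₁ = v_p − v_c1 = 1376 m/s.
= 1.376 km/s.

Δv ≈ 1.376 km/s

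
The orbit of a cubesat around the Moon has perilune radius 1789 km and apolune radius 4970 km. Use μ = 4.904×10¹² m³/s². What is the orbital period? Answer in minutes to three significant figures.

Semi-major axis a = (r_p + r_a)/2 = (1789.0 + 4970.0)/2 = 3379.5 km = 3.380×10⁶ m.
By Kepler's third law T = 2π√(a³/μ) = 2π × 2.805×10³ = 1.763×10⁴ s.
= 293.8 minutes.

T ≈ 294 minutes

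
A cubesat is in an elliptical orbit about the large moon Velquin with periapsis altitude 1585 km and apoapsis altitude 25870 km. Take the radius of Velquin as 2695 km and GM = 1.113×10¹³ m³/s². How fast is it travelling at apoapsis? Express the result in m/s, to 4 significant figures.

r_p = 2695 + 1585 = 4280.0 km = 4.2800×10⁶ m.
r_a = 2695 + 25870 = 28565 km = 2.8565×10⁷ m.
Semi-major axis a = (r_p + r_a)/2 = 16422 km = 1.642×10⁷ m.
Vis-viva: v² = μ(2/r − 1/a) = 1.113×10¹³ × (7.002×10⁻⁸ − 6.089×10⁻⁸) = 1.015×10⁵ m²/s².
v = 318.7 m/s.

v ≈ 318.7 m/s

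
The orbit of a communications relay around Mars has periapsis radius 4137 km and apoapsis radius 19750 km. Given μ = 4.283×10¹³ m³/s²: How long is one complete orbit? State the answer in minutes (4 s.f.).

T ≈ 660.5 minutes

Semi-major axis a = (r_p + r_a)/2 = (4137.0 + 19750)/2 = 11944 km = 1.194×10⁷ m.
By Kepler's third law T = 2π√(a³/μ) = 2π × 6.307×10³ = 3.963×10⁴ s.
= 660.5 minutes.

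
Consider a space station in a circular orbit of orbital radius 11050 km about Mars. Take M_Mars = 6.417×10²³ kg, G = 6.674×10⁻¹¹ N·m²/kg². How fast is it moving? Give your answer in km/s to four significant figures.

μ = GM = 6.674×10⁻¹¹ × 6.417×10²³ = 4.283×10¹³ m³/s².
r = 11050 km = 1.105×10⁷ m.
For a circular orbit v = √(μ/r) = √(4.283×10¹³ / 1.105×10⁷) = √(3.876×10⁶) = 1969 m/s.
That is 1.969 km/s.

v ≈ 1.969 km/s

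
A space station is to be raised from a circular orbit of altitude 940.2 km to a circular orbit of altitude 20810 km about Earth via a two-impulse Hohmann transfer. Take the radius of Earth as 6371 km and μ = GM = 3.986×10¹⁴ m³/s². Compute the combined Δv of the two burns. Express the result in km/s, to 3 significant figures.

r₁ = 6371 + 940.2 = 7311.2 km = 7.3112×10⁶ m.
r₂ = 6371 + 20810 = 27181 km = 2.7181×10⁷ m.
Transfer ellipse a_t = (r₁ + r₂)/2 = 1.725×10⁷ m.
At r₁: circular v_c1 = √(μ/r₁) = 7384 m/s; transfer-perigee v_p = √[μ(2/r₁ − 1/a_t)] = 9270 m/s.
Δv₁ = v_p − v_c1 = 1886 m/s.
At r₂: circular v_c2 = √(μ/r₂) = 3829 m/s; transfer-apogee v_a = √[μ(2/r₂ − 1/a_t)] = 2493 m/s.
Δv₂ = v_c2 − v_a = 1336 m/s.
Total Δv = Δv₁ + Δv₂ = 3222 m/s = 3.222 km/s.

Δv_total ≈ 3.22 km/s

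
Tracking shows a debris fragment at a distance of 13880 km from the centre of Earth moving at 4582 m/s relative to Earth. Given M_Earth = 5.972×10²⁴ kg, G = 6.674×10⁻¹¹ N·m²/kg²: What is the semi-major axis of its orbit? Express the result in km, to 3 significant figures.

a ≈ 10900 km

μ = GM = 6.674×10⁻¹¹ × 5.972×10²⁴ = 3.986×10¹⁴ m³/s².
r = 1.388×10⁷ m.
Vis-viva rearranged: 1/a = 2/r − v²/μ = 1.441×10⁻⁷ − 5.267×10⁻⁸ = 9.142×10⁻⁸ m⁻¹.
a = 1.094×10⁷ m = 10939 km.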